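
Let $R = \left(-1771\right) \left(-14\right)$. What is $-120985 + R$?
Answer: $-96191$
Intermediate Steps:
$R = 24794$
$-120985 + R = -120985 + 24794 = -96191$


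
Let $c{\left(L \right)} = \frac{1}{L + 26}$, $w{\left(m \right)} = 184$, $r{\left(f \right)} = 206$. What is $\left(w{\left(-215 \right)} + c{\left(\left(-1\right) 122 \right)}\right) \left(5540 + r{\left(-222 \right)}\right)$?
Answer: $\frac{50745799}{48} \approx 1.0572 \cdot 10^{6}$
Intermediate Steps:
$c{\left(L \right)} = \frac{1}{26 + L}$
$\left(w{\left(-215 \right)} + c{\left(\left(-1\right) 122 \right)}\right) \left(5540 + r{\left(-222 \right)}\right) = \left(184 + \frac{1}{26 - 122}\right) \left(5540 + 206\right) = \left(184 + \frac{1}{26 - 122}\right) 5746 = \left(184 + \frac{1}{-96}\right) 5746 = \left(184 - \frac{1}{96}\right) 5746 = \frac{17663}{96} \cdot 5746 = \frac{50745799}{48}$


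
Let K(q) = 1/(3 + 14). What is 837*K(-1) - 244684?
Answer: -4158791/17 ≈ -2.4463e+5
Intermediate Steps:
K(q) = 1/17
837*K(-1) - 244684 = 837*(1/17) - 244684 = 837/17 - 244684 = -4158791/17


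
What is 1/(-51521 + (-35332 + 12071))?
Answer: -1/74782 ≈ -1.3372e-5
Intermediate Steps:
1/(-51521 + (-35332 + 12071)) = 1/(-51521 - 23261) = 1/(-74782) = -1/74782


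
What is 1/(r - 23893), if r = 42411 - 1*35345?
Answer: -1/16827 ≈ -5.9428e-5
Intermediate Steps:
r = 7066 (r = 42411 - 35345 = 7066)
1/(r - 23893) = 1/(7066 - 23893) = 1/(-16827) = -1/16827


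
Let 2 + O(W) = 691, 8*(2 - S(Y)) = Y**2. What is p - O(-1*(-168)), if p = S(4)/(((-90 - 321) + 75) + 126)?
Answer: -689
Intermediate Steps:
S(Y) = 2 - Y**2/8
p = 0 (p = (2 - 1/8*4**2)/(((-90 - 321) + 75) + 126) = (2 - 1/8*16)/((-411 + 75) + 126) = (2 - 2)/(-336 + 126) = 0/(-210) = -1/210*0 = 0)
O(W) = 689 (O(W) = -2 + 691 = 689)
p - O(-1*(-168)) = 0 - 1*689 = 0 - 689 = -689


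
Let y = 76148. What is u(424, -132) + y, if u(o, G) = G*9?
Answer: 74960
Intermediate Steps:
u(o, G) = 9*G
u(424, -132) + y = 9*(-132) + 76148 = -1188 + 76148 = 74960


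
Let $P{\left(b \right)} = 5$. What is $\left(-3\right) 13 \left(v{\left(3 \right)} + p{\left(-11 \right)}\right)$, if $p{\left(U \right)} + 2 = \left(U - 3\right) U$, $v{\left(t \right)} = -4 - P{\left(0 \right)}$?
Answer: $-5577$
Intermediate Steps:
$v{\left(t \right)} = -9$ ($v{\left(t \right)} = -4 - 5 = -9$)
$p{\left(U \right)} = -2 + U \left(-3 + U\right)$ ($p{\left(U \right)} = -2 + \left(U - 3\right) U = -2 + \left(-3 + U\right) U = -2 + U \left(-3 + U\right)$)
$\left(-3\right) 13 \left(v{\left(3 \right)} + p{\left(-11 \right)}\right) = \left(-3\right) 13 \left(-9 - \left(-31 - 121\right)\right) = - 39 \left(-9 + \left(-2 + 121 + 33\right)\right) = - 39 \left(-9 + 152\right) = \left(-39\right) 143 = -5577$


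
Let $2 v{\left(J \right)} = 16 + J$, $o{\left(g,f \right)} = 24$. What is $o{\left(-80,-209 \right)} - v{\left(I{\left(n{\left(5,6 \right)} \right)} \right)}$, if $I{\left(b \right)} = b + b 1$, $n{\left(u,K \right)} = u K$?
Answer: $-14$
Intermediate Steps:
$n{\left(u,K \right)} = K u$
$I{\left(b \right)} = 2 b$ ($I{\left(b \right)} = b + b = 2 b$)
$v{\left(J \right)} = 8 + \frac{J}{2}$ ($v{\left(J \right)} = \frac{16 + J}{2} = 8 + \frac{J}{2}$)
$o{\left(-80,-209 \right)} - v{\left(I{\left(n{\left(5,6 \right)} \right)} \right)} = 24 - \left(8 + \frac{2 \cdot 6 \cdot 5}{2}\right) = 24 - \left(8 + \frac{2 \cdot 30}{2}\right) = 24 - \left(8 + \frac{1}{2} \cdot 60\right) = 24 - \left(8 + 30\right) = 24 - 38 = -14$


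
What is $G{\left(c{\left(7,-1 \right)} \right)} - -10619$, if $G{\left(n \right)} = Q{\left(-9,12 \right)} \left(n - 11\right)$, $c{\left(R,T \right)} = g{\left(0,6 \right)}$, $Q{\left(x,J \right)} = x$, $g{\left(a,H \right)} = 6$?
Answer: $10664$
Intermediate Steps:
$c{\left(R,T \right)} = 6$
$G{\left(n \right)} = 99 - 9 n$ ($G{\left(n \right)} = - 9 \left(n - 11\right) = - 9 \left(-11 + n\right) = 99 - 9 n$)
$G{\left(c{\left(7,-1 \right)} \right)} - -10619 = \left(99 - 54\right) - -10619 = \left(99 - 54\right) + 10619 = 45 + 10619 = 10664$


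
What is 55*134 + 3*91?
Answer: 7643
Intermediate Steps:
55*134 + 3*91 = 7370 + 273 = 7643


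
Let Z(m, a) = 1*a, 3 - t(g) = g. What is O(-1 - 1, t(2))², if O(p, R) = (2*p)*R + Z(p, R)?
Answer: 9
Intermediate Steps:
t(g) = 3 - g
Z(m, a) = a
O(p, R) = R + 2*R*p (O(p, R) = (2*p)*R + R = 2*R*p + R = R + 2*R*p)
O(-1 - 1, t(2))² = ((3 - 1*2)*(1 + 2*(-1 - 1)))² = ((3 - 2)*(1 + 2*(-2)))² = (1*(1 - 4))² = (1*(-3))² = (-3)² = 9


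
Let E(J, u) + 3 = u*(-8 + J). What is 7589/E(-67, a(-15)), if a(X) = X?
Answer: 7589/1122 ≈ 6.7638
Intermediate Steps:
E(J, u) = -3 + u*(-8 + J)
7589/E(-67, a(-15)) = 7589/(-3 - 8*(-15) - 67*(-15)) = 7589/(-3 + 120 + 1005) = 7589/1122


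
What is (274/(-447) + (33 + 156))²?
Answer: 7091155681/199809 ≈ 35490.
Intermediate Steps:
(274/(-447) + (33 + 156))² = (274*(-1/447) + 189)² = (-274/447 + 189)² = (84209/447)² = 7091155681/199809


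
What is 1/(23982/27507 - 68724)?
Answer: -9169/630122362 ≈ -1.4551e-5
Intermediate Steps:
1/(23982/27507 - 68724) = 1/(23982*(1/27507) - 68724) = 1/(7994/9169 - 68724) = 1/(-630122362/9169) = -9169/630122362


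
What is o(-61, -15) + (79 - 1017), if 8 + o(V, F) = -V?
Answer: -885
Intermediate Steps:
o(V, F) = -8 - V
o(-61, -15) + (79 - 1017) = (-8 - 1*(-61)) + (79 - 1017) = (-8 + 61) - 938 = 53 - 938 = -885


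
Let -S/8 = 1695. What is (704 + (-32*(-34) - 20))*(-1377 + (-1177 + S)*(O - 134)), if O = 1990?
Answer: -48469957228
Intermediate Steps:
S = -13560 (S = -8*1695 = -13560)
(704 + (-32*(-34) - 20))*(-1377 + (-1177 + S)*(O - 134)) = (704 + (-32*(-34) - 20))*(-1377 + (-1177 - 13560)*(1990 - 134)) = (704 + (1088 - 20))*(-1377 - 14737*1856) = (704 + 1068)*(-1377 - 27351872) = 1772*(-27353249) = -48469957228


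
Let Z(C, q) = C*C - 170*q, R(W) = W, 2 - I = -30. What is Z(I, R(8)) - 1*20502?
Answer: -20838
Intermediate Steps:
I = 32 (I = 2 - 1*(-30) = 2 + 30 = 32)
Z(C, q) = C² - 170*q
Z(I, R(8)) - 1*20502 = (32² - 170*8) - 1*20502 = (1024 - 1360) - 20502 = -336 - 20502 = -20838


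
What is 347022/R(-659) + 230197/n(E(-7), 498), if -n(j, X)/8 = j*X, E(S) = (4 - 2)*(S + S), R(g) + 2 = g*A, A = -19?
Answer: 355494311/11936064 ≈ 29.783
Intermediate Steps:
R(g) = -2 - 19*g (R(g) = -2 + g*(-19) = -2 - 19*g)
E(S) = 4*S (E(S) = 2*(2*S) = 4*S)
n(j, X) = -8*X*j (n(j, X) = -8*j*X = -8*X*j)
347022/R(-659) + 230197/n(E(-7), 498) = 347022/(-2 - 19*(-659)) + 230197/((-8*498*4*(-7))) = 347022/(-2 + 12521) + 230197/((-8*498*(-28))) = 347022/12519 + 230197/111552 = 347022*(1/12519) + 230197*(1/111552) = 2966/107 + 230197/111552 = 355494311/11936064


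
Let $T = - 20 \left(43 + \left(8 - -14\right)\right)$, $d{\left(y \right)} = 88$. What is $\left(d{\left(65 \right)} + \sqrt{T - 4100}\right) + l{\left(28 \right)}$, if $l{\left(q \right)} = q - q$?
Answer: $88 + 30 i \sqrt{6} \approx 88.0 + 73.485 i$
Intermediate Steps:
$T = -1300$ ($T = - 20 \left(43 + \left(8 + 14\right)\right) = - 20 \left(43 + 22\right) = \left(-20\right) 65 = -1300$)
$l{\left(q \right)} = 0$
$\left(d{\left(65 \right)} + \sqrt{T - 4100}\right) + l{\left(28 \right)} = \left(88 + \sqrt{-1300 - 4100}\right) + 0 = \left(88 + \sqrt{-5400}\right) + 0 = \left(88 + 30 i \sqrt{6}\right) + 0 = 88 + 30 i \sqrt{6}$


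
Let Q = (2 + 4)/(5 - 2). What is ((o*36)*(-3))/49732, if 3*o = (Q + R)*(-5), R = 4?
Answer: 270/12433 ≈ 0.021716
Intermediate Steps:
Q = 2 (Q = 6/3 = 6*(⅓) = 2)
o = -10 (o = ((2 + 4)*(-5))/3 = (6*(-5))/3 = (⅓)*(-30) = -10)
((o*36)*(-3))/49732 = (-10*36*(-3))/49732 = -360*(-3)*(1/49732) = 1080*(1/49732) = 270/12433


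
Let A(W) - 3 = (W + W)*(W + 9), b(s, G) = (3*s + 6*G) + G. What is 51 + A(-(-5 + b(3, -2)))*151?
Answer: 57884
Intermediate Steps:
b(s, G) = 3*s + 7*G
A(W) = 3 + 2*W*(9 + W) (A(W) = 3 + (W + W)*(W + 9) = 3 + (2*W)*(9 + W) = 3 + 2*W*(9 + W))
51 + A(-(-5 + b(3, -2)))*151 = 51 + (3 + 2*(-(-5 + (3*3 + 7*(-2))))² + 18*(-(-5 + (3*3 + 7*(-2)))))*151 = 51 + (3 + 2*(-(-5 + (9 - 14)))² + 18*(-(-5 + (9 - 14))))*151 = 51 + (3 + 2*(-(-5 - 5))² + 18*(-(-5 - 5)))*151 = 51 + (3 + 2*(-1*(-10))² + 18*(-1*(-10)))*151 = 51 + (3 + 2*10² + 18*10)*151 = 51 + (3 + 2*100 + 180)*151 = 51 + (3 + 200 + 180)*151 = 51 + 383*151 = 51 + 57833 = 57884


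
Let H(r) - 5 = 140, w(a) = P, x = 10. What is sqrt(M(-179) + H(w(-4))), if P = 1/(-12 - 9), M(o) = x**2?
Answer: 7*sqrt(5) ≈ 15.652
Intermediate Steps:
M(o) = 100 (M(o) = 10**2 = 100)
P = -1/21 (P = 1/(-21) = -1/21 ≈ -0.047619)
w(a) = -1/21
H(r) = 145 (H(r) = 5 + 140 = 145)
sqrt(M(-179) + H(w(-4))) = sqrt(100 + 145) = sqrt(245) = 7*sqrt(5)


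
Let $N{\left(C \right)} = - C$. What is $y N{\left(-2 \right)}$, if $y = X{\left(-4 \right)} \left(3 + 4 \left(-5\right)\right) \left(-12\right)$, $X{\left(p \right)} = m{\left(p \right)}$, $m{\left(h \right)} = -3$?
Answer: $-1224$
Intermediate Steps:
$X{\left(p \right)} = -3$
$y = -612$ ($y = - 3 \left(3 + 4 \left(-5\right)\right) \left(-12\right) = - 3 \left(3 - 20\right) \left(-12\right) = \left(-3\right) \left(-17\right) \left(-12\right) = 51 \left(-12\right) = -612$)
$y N{\left(-2 \right)} = - 612 \left(\left(-1\right) \left(-2\right)\right) = \left(-612\right) 2 = -1224$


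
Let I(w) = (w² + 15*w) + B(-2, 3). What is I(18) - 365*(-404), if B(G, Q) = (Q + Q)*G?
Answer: 148042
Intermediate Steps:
B(G, Q) = 2*G*Q (B(G, Q) = (2*Q)*G = 2*G*Q)
I(w) = -12 + w² + 15*w (I(w) = (w² + 15*w) + 2*(-2)*3 = (w² + 15*w) - 12 = -12 + w² + 15*w)
I(18) - 365*(-404) = (-12 + 18² + 15*18) - 365*(-404) = (-12 + 324 + 270) + 147460 = 582 + 147460 = 148042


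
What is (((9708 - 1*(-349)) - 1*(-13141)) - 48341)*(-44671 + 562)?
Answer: 1109032587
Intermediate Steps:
(((9708 - 1*(-349)) - 1*(-13141)) - 48341)*(-44671 + 562) = (((9708 + 349) + 13141) - 48341)*(-44109) = ((10057 + 13141) - 48341)*(-44109) = (23198 - 48341)*(-44109) = -25143*(-44109) = 1109032587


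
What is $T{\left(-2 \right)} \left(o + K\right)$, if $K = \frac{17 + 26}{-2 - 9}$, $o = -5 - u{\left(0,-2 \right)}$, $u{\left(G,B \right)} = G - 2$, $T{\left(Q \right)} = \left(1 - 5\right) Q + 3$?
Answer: $-76$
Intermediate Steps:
$T{\left(Q \right)} = 3 - 4 Q$ ($T{\left(Q \right)} = - 4 Q + 3 = 3 - 4 Q$)
$u{\left(G,B \right)} = -2 + G$
$o = -3$ ($o = -5 - \left(-2 + 0\right) = -5 - -2 = -5 + 2 = -3$)
$K = - \frac{43}{11}$ ($K = \frac{43}{-11} = 43 \left(- \frac{1}{11}\right) = - \frac{43}{11} \approx -3.9091$)
$T{\left(-2 \right)} \left(o + K\right) = \left(3 - -8\right) \left(-3 - \frac{43}{11}\right) = \left(3 + 8\right) \left(- \frac{76}{11}\right) = 11 \left(- \frac{76}{11}\right) = -76$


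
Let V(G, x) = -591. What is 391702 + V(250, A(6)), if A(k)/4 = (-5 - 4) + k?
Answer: 391111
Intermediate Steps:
A(k) = -36 + 4*k (A(k) = 4*((-5 - 4) + k) = 4*(-9 + k) = -36 + 4*k)
391702 + V(250, A(6)) = 391702 - 591 = 391111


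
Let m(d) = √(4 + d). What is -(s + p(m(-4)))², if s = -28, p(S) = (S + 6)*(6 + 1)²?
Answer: -70756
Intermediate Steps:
p(S) = 294 + 49*S (p(S) = (6 + S)*7² = (6 + S)*49 = 294 + 49*S)
-(s + p(m(-4)))² = -(-28 + (294 + 49*√(4 - 4)))² = -(-28 + (294 + 49*√0))² = -(-28 + (294 + 49*0))² = -(-28 + (294 + 0))² = -(-28 + 294)² = -1*266² = -1*70756 = -70756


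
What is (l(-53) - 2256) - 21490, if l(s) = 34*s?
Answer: -25548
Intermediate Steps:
(l(-53) - 2256) - 21490 = (34*(-53) - 2256) - 21490 = (-1802 - 2256) - 21490 = -4058 - 21490 = -25548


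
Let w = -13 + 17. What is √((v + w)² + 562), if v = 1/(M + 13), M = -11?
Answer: √2329/2 ≈ 24.130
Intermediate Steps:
w = 4
v = ½ (v = 1/(-11 + 13) = 1/2 = ½ ≈ 0.50000)
√((v + w)² + 562) = √((½ + 4)² + 562) = √((9/2)² + 562) = √(81/4 + 562) = √(2329/4) = √2329/2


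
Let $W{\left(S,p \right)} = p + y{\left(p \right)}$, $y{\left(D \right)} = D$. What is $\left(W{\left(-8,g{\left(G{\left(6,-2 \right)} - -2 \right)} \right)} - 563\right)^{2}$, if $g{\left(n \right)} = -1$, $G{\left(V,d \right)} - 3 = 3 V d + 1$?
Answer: $319225$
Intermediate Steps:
$G{\left(V,d \right)} = 4 + 3 V d$ ($G{\left(V,d \right)} = 3 + \left(3 V d + 1\right) = 3 + \left(1 + 3 V d\right) = 4 + 3 V d$)
$W{\left(S,p \right)} = 2 p$ ($W{\left(S,p \right)} = p + p = 2 p$)
$\left(W{\left(-8,g{\left(G{\left(6,-2 \right)} - -2 \right)} \right)} - 563\right)^{2} = \left(2 \left(-1\right) - 563\right)^{2} = \left(-2 - 563\right)^{2} = \left(-565\right)^{2} = 319225$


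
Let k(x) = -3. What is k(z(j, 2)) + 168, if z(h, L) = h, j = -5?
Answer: 165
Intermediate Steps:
k(z(j, 2)) + 168 = -3 + 168 = 165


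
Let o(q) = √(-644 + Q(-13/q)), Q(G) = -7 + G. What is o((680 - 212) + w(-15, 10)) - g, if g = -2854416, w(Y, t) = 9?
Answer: 2854416 + 2*I*√4114655/159 ≈ 2.8544e+6 + 25.515*I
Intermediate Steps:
o(q) = √(-651 - 13/q) (o(q) = √(-644 + (-7 - 13/q)) = √(-651 - 13/q))
o((680 - 212) + w(-15, 10)) - g = √(-651 - 13/((680 - 212) + 9)) - 1*(-2854416) = √(-651 - 13/(468 + 9)) + 2854416 = √(-651 - 13/477) + 2854416 = √(-310540/477) + 2854416 = 2*I*√4114655/159 + 2854416 = 2854416 + 2*I*√4114655/159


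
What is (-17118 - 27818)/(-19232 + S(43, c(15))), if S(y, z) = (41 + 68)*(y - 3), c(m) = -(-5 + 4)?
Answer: 5617/1859 ≈ 3.0215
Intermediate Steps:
c(m) = 1 (c(m) = -1*(-1) = 1)
S(y, z) = -327 + 109*y (S(y, z) = 109*(-3 + y) = -327 + 109*y)
(-17118 - 27818)/(-19232 + S(43, c(15))) = (-17118 - 27818)/(-19232 + (-327 + 109*43)) = -44936/(-19232 + (-327 + 4687)) = -44936/(-19232 + 4360) = -44936/(-14872) = -44936*(-1/14872) = 5617/1859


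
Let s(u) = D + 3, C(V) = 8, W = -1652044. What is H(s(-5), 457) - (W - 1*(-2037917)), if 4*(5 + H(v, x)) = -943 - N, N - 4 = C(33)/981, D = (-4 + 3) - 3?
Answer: -1515114287/3924 ≈ -3.8612e+5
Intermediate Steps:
D = -4 (D = -1 - 3 = -4)
N = 3932/981 (N = 4 + 8/981 = 3932/981 ≈ 4.0082)
s(u) = -1 (s(u) = -4 + 3 = -1)
H(v, x) = -948635/3924 (H(v, x) = -5 + (-943 - 1*3932/981)/4 = -5 + (-943 - 3932/981)/4 = -5 + (¼)*(-929015/981) = -5 - 929015/3924 = -948635/3924)
H(s(-5), 457) - (W - 1*(-2037917)) = -948635/3924 - (-1652044 - 1*(-2037917)) = -948635/3924 - (-1652044 + 2037917) = -948635/3924 - 1*385873 = -948635/3924 - 385873 = -1515114287/3924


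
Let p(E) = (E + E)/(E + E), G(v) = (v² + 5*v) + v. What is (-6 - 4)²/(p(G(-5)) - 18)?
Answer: -100/17 ≈ -5.8824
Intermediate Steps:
G(v) = v² + 6*v
p(E) = 1 (p(E) = (2*E)/((2*E)) = (2*E)*(1/(2*E)) = 1)
(-6 - 4)²/(p(G(-5)) - 18) = (-6 - 4)²/(1 - 18) = (-10)²/(-17) = 100*(-1/17) = -100/17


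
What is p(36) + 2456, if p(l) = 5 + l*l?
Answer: 3757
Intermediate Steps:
p(l) = 5 + l**2
p(36) + 2456 = (5 + 36**2) + 2456 = (5 + 1296) + 2456 = 1301 + 2456 = 3757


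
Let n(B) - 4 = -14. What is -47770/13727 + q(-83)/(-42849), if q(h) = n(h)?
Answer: -2046759460/588188223 ≈ -3.4798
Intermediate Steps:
n(B) = -10 (n(B) = 4 - 14 = -10)
q(h) = -10
-47770/13727 + q(-83)/(-42849) = -47770/13727 - 10/(-42849) = -47770*1/13727 - 10*(-1/42849) = -47770/13727 + 10/42849 = -2046759460/588188223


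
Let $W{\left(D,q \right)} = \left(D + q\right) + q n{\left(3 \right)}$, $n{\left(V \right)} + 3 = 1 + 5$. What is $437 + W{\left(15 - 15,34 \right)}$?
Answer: $573$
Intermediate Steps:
$n{\left(V \right)} = 3$ ($n{\left(V \right)} = -3 + \left(1 + 5\right) = -3 + 6 = 3$)
$W{\left(D,q \right)} = D + 4 q$ ($W{\left(D,q \right)} = \left(D + q\right) + q 3 = \left(D + q\right) + 3 q = D + 4 q$)
$437 + W{\left(15 - 15,34 \right)} = 437 + \left(\left(15 - 15\right) + 4 \cdot 34\right) = 437 + \left(\left(15 - 15\right) + 136\right) = 437 + \left(0 + 136\right) = 437 + 136 = 573$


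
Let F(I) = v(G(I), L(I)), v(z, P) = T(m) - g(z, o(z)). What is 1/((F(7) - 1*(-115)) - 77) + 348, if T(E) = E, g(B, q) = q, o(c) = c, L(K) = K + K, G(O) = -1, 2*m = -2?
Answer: 13225/38 ≈ 348.03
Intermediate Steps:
m = -1 (m = (½)*(-2) = -1)
L(K) = 2*K
v(z, P) = -1 - z
F(I) = 0 (F(I) = -1 - 1*(-1) = -1 + 1 = 0)
1/((F(7) - 1*(-115)) - 77) + 348 = 1/((0 - 1*(-115)) - 77) + 348 = 1/((0 + 115) - 77) + 348 = 1/(115 - 77) + 348 = 1/38 + 348 = 13225/38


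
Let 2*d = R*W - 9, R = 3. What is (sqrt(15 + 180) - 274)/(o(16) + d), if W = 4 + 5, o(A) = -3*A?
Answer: 274/39 - sqrt(195)/39 ≈ 6.6676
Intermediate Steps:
W = 9
d = 9 (d = (3*9 - 9)/2 = (27 - 9)/2 = (1/2)*18 = 9)
(sqrt(15 + 180) - 274)/(o(16) + d) = (sqrt(15 + 180) - 274)/(-3*16 + 9) = (sqrt(195) - 274)/(-48 + 9) = (-274 + sqrt(195))/(-39) = (-274 + sqrt(195))*(-1/39) = 274/39 - sqrt(195)/39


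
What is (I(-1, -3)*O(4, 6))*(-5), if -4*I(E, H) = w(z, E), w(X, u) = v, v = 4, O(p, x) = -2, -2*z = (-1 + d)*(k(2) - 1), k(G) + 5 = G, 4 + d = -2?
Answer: -10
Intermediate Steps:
d = -6 (d = -4 - 2 = -6)
k(G) = -5 + G
z = -14 (z = -(-1 - 6)*((-5 + 2) - 1)/2 = -(-7)*(-3 - 1)/2 = -(-7)*(-4)/2 = -½*28 = -14)
w(X, u) = 4
I(E, H) = -1 (I(E, H) = -¼*4 = -1)
(I(-1, -3)*O(4, 6))*(-5) = -1*(-2)*(-5) = 2*(-5) = -10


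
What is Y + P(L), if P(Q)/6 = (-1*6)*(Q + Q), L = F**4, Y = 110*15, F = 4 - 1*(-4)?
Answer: -293262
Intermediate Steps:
F = 8 (F = 4 + 4 = 8)
Y = 1650
L = 4096 (L = 8**4 = 4096)
P(Q) = -72*Q (P(Q) = 6*((-1*6)*(Q + Q)) = 6*(-12*Q) = -72*Q)
Y + P(L) = 1650 - 72*4096 = 1650 - 294912 = -293262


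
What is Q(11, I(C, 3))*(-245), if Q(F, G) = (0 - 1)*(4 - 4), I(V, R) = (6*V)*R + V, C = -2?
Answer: 0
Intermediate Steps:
I(V, R) = V + 6*R*V (I(V, R) = 6*R*V + V = V + 6*R*V)
Q(F, G) = 0 (Q(F, G) = -1*0 = 0)
Q(11, I(C, 3))*(-245) = 0*(-245) = 0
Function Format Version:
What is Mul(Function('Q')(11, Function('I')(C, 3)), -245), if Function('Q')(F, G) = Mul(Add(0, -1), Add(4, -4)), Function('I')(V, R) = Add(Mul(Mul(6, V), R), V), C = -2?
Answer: 0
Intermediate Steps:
Function('I')(V, R) = Add(V, Mul(6, R, V)) (Function('I')(V, R) = Add(Mul(6, R, V), V) = Add(V, Mul(6, R, V)))
Function('Q')(F, G) = 0 (Function('Q')(F, G) = Mul(-1, 0) = 0)
Mul(Function('Q')(11, Function('I')(C, 3)), -245) = Mul(0, -245) = 0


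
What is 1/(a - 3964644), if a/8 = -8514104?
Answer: -1/72077476 ≈ -1.3874e-8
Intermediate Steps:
a = -68112832 (a = 8*(-8514104) = -68112832)
1/(a - 3964644) = 1/(-68112832 - 3964644) = 1/(-72077476) = -1/72077476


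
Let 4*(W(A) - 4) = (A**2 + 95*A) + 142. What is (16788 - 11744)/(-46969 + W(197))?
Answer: -10088/65097 ≈ -0.15497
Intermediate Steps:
W(A) = 79/2 + A**2/4 + 95*A/4 (W(A) = 4 + ((A**2 + 95*A) + 142)/4 = 4 + (142 + A**2 + 95*A)/4 = 4 + (71/2 + A**2/4 + 95*A/4) = 79/2 + A**2/4 + 95*A/4)
(16788 - 11744)/(-46969 + W(197)) = (16788 - 11744)/(-46969 + (79/2 + (1/4)*197**2 + (95/4)*197)) = 5044/(-46969 + (79/2 + (1/4)*38809 + 18715/4)) = 5044/(-46969 + (79/2 + 38809/4 + 18715/4)) = 5044/(-46969 + 28841/2) = 5044/(-65097/2) = 5044*(-2/65097) = -10088/65097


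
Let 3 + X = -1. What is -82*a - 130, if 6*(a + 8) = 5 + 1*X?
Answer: 1537/3 ≈ 512.33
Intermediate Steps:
X = -4 (X = -3 - 1 = -4)
a = -47/6 (a = -8 + (5 + 1*(-4))/6 = -8 + (5 - 4)/6 = -8 + (⅙)*1 = -8 + ⅙ = -47/6 ≈ -7.8333)
-82*a - 130 = -82*(-47/6) - 130 = 1927/3 - 130 = 1537/3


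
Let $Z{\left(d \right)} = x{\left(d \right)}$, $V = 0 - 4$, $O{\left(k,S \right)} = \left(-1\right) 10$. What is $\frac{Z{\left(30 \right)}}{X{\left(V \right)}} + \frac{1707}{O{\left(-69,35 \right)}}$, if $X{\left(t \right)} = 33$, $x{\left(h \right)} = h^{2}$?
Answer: $- \frac{15777}{110} \approx -143.43$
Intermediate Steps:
$O{\left(k,S \right)} = -10$
$V = -4$ ($V = 0 - 4 = -4$)
$Z{\left(d \right)} = d^{2}$
$\frac{Z{\left(30 \right)}}{X{\left(V \right)}} + \frac{1707}{O{\left(-69,35 \right)}} = \frac{30^{2}}{33} + \frac{1707}{-10} = 900 \cdot \frac{1}{33} + 1707 \left(- \frac{1}{10}\right) = \frac{300}{11} - \frac{1707}{10} = - \frac{15777}{110}$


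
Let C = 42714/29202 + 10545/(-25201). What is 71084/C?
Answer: 2179671207857/32020851 ≈ 68070.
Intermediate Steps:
C = 128083404/122653267 (C = 42714*(1/29202) + 10545*(-1/25201) = 7119/4867 - 10545/25201 = 128083404/122653267 ≈ 1.0443)
71084/C = 71084/(128083404/122653267) = 71084*(122653267/128083404) = 2179671207857/32020851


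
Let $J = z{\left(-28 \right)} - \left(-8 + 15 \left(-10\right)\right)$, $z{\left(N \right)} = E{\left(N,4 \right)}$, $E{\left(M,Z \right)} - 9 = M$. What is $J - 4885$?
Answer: $-4746$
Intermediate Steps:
$E{\left(M,Z \right)} = 9 + M$
$z{\left(N \right)} = 9 + N$
$J = 139$ ($J = \left(9 - 28\right) - \left(-8 + 15 \left(-10\right)\right) = -19 - \left(-8 - 150\right) = -19 - -158 = -19 + 158 = 139$)
$J - 4885 = 139 - 4885 = -4746$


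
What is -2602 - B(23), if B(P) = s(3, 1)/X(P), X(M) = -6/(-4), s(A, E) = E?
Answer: -7808/3 ≈ -2602.7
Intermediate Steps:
X(M) = 3/2 (X(M) = -6*(-1/4) = 3/2)
B(P) = 2/3 (B(P) = 1/(3/2) = 1*(2/3) = 2/3)
-2602 - B(23) = -2602 - 1*2/3 = -2602 - 2/3 = -7808/3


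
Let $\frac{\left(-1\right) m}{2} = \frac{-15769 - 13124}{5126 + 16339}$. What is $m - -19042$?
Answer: $\frac{136264772}{7155} \approx 19045.0$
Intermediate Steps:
$m = \frac{19262}{7155}$ ($m = - 2 \frac{-15769 - 13124}{5126 + 16339} = - 2 \left(- \frac{28893}{21465}\right) = - 2 \left(\left(-28893\right) \frac{1}{21465}\right) = \left(-2\right) \left(- \frac{9631}{7155}\right) = \frac{19262}{7155} \approx 2.6921$)
$m - -19042 = \frac{19262}{7155} - -19042 = \frac{19262}{7155} + 19042 = \frac{136264772}{7155}$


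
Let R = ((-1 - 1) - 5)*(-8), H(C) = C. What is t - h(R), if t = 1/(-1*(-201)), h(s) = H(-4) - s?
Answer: 12061/201 ≈ 60.005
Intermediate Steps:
R = 56 (R = (-2 - 5)*(-8) = -7*(-8) = 56)
h(s) = -4 - s
t = 1/201 ≈ 0.0049751
t - h(R) = 1/201 - (-4 - 1*56) = 1/201 - (-4 - 56) = 1/201 - 1*(-60) = 1/201 + 60 = 12061/201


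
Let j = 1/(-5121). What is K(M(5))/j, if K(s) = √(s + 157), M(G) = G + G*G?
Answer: -5121*√187 ≈ -70029.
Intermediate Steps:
M(G) = G + G²
K(s) = √(157 + s)
j = -1/5121 ≈ -0.00019527
K(M(5))/j = √(157 + 5*(1 + 5))/(-1/5121) = √(157 + 5*6)*(-5121) = √(157 + 30)*(-5121) = √187*(-5121) = -5121*√187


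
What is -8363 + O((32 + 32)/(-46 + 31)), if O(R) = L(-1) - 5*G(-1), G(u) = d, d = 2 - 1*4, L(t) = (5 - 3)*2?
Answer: -8349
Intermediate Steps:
L(t) = 4 (L(t) = 2*2 = 4)
d = -2 (d = 2 - 4 = -2)
G(u) = -2
O(R) = 14 (O(R) = 4 - 5*(-2) = 4 + 10 = 14)
-8363 + O((32 + 32)/(-46 + 31)) = -8363 + 14 = -8349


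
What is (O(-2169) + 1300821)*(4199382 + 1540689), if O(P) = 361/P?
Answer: 5398499250742516/723 ≈ 7.4668e+12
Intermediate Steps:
(O(-2169) + 1300821)*(4199382 + 1540689) = (361/(-2169) + 1300821)*(4199382 + 1540689) = (361*(-1/2169) + 1300821)*5740071 = (-361/2169 + 1300821)*5740071 = (2821480388/2169)*5740071 = 5398499250742516/723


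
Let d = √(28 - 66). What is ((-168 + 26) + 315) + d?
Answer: 173 + I*√38 ≈ 173.0 + 6.1644*I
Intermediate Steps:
d = I*√38 (d = √(-38) = I*√38 ≈ 6.1644*I)
((-168 + 26) + 315) + d = ((-168 + 26) + 315) + I*√38 = (-142 + 315) + I*√38 = 173 + I*√38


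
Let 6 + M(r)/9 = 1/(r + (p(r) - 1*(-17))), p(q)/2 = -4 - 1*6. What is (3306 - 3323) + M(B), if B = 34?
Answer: -2192/31 ≈ -70.710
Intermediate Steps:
p(q) = -20 (p(q) = 2*(-4 - 1*6) = 2*(-4 - 6) = 2*(-10) = -20)
M(r) = -54 + 9/(-3 + r) (M(r) = -54 + 9/(r + (-20 - 1*(-17))) = -54 + 9/(r + (-20 + 17)) = -54 + 9/(r - 3) = -54 + 9/(-3 + r))
(3306 - 3323) + M(B) = (3306 - 3323) + 9*(19 - 6*34)/(-3 + 34) = -17 + 9*(19 - 204)/31 = -17 + 9*(1/31)*(-185) = -17 - 1665/31 = -2192/31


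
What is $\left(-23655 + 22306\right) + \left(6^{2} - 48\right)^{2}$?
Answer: $-1205$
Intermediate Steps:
$\left(-23655 + 22306\right) + \left(6^{2} - 48\right)^{2} = -1349 + \left(36 - 48\right)^{2} = -1349 + \left(-12\right)^{2} = -1349 + 144 = -1205$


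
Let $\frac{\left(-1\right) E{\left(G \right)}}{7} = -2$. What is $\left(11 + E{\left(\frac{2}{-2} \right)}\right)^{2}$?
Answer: $625$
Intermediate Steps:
$E{\left(G \right)} = 14$ ($E{\left(G \right)} = \left(-7\right) \left(-2\right) = 14$)
$\left(11 + E{\left(\frac{2}{-2} \right)}\right)^{2} = \left(11 + 14\right)^{2} = 25^{2} = 625$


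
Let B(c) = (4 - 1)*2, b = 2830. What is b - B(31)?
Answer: 2824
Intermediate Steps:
B(c) = 6 (B(c) = 3*2 = 6)
b - B(31) = 2830 - 1*6 = 2830 - 6 = 2824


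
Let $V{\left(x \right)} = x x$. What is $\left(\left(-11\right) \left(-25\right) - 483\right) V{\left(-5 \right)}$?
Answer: $-5200$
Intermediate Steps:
$V{\left(x \right)} = x^{2}$
$\left(\left(-11\right) \left(-25\right) - 483\right) V{\left(-5 \right)} = \left(\left(-11\right) \left(-25\right) - 483\right) \left(-5\right)^{2} = \left(275 - 483\right) 25 = \left(-208\right) 25 = -5200$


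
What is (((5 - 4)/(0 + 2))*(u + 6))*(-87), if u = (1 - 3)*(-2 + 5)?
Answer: 0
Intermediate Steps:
u = -6 (u = -2*3 = -6)
(((5 - 4)/(0 + 2))*(u + 6))*(-87) = (((5 - 4)/(0 + 2))*(-6 + 6))*(-87) = ((1/2)*0)*(-87) = ((1*(½))*0)*(-87) = ((½)*0)*(-87) = 0*(-87) = 0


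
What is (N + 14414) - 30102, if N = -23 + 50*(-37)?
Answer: -17561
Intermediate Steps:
N = -1873 (N = -23 - 1850 = -1873)
(N + 14414) - 30102 = (-1873 + 14414) - 30102 = 12541 - 30102 = -17561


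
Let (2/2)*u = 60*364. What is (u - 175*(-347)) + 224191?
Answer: 306756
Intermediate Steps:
u = 21840 (u = 60*364 = 21840)
(u - 175*(-347)) + 224191 = (21840 - 175*(-347)) + 224191 = (21840 + 60725) + 224191 = 82565 + 224191 = 306756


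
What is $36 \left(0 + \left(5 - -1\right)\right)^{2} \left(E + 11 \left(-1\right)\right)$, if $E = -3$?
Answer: $-18144$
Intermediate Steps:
$36 \left(0 + \left(5 - -1\right)\right)^{2} \left(E + 11 \left(-1\right)\right) = 36 \left(0 + \left(5 - -1\right)\right)^{2} \left(-3 + 11 \left(-1\right)\right) = 36 \left(0 + \left(5 + 1\right)\right)^{2} \left(-3 - 11\right) = 36 \left(0 + 6\right)^{2} \left(-14\right) = 36 \cdot 6^{2} \left(-14\right) = 36 \cdot 36 \left(-14\right) = 1296 \left(-14\right) = -18144$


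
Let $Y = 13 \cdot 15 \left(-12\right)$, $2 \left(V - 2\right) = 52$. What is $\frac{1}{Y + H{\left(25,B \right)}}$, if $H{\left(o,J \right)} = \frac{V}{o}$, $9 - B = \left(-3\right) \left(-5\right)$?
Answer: $- \frac{25}{58472} \approx -0.00042756$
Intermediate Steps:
$V = 28$ ($V = 2 + \frac{1}{2} \cdot 52 = 2 + 26 = 28$)
$B = -6$ ($B = 9 - \left(-3\right) \left(-5\right) = 9 - 15 = -6$)
$Y = -2340$ ($Y = 195 \left(-12\right) = -2340$)
$H{\left(o,J \right)} = \frac{28}{o}$
$\frac{1}{Y + H{\left(25,B \right)}} = \frac{1}{-2340 + \frac{28}{25}} = \frac{1}{- \frac{58472}{25}} = - \frac{25}{58472}$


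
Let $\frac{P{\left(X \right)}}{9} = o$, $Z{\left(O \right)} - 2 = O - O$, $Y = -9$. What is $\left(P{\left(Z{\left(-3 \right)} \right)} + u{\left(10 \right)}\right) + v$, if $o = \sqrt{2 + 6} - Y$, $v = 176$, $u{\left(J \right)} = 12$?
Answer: $269 + 18 \sqrt{2} \approx 294.46$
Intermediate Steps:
$Z{\left(O \right)} = 2$ ($Z{\left(O \right)} = 2 + \left(O - O\right) = 2 + 0 = 2$)
$o = 9 + 2 \sqrt{2}$ ($o = \sqrt{2 + 6} - -9 = \sqrt{8} + 9 = 2 \sqrt{2} + 9 = 9 + 2 \sqrt{2} \approx 11.828$)
$P{\left(X \right)} = 81 + 18 \sqrt{2}$ ($P{\left(X \right)} = 9 \left(9 + 2 \sqrt{2}\right) = 81 + 18 \sqrt{2}$)
$\left(P{\left(Z{\left(-3 \right)} \right)} + u{\left(10 \right)}\right) + v = \left(\left(81 + 18 \sqrt{2}\right) + 12\right) + 176 = \left(93 + 18 \sqrt{2}\right) + 176 = 269 + 18 \sqrt{2}$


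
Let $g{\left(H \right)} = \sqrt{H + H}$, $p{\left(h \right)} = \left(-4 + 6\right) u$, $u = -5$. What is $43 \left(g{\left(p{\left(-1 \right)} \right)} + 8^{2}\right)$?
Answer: $2752 + 86 i \sqrt{5} \approx 2752.0 + 192.3 i$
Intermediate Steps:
$p{\left(h \right)} = -10$ ($p{\left(h \right)} = \left(-4 + 6\right) \left(-5\right) = 2 \left(-5\right) = -10$)
$g{\left(H \right)} = \sqrt{2} \sqrt{H}$ ($g{\left(H \right)} = \sqrt{2 H} = \sqrt{2} \sqrt{H}$)
$43 \left(g{\left(p{\left(-1 \right)} \right)} + 8^{2}\right) = 43 \left(\sqrt{2} \sqrt{-10} + 8^{2}\right) = 43 \left(\sqrt{2} i \sqrt{10} + 64\right) = 43 \left(2 i \sqrt{5} + 64\right) = 43 \left(64 + 2 i \sqrt{5}\right) = 2752 + 86 i \sqrt{5}$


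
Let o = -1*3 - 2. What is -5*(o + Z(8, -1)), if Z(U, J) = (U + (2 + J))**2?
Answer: -380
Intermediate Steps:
Z(U, J) = (2 + J + U)**2
o = -5 (o = -3 - 2 = -5)
-5*(o + Z(8, -1)) = -5*(-5 + (2 - 1 + 8)**2) = -5*(-5 + 9**2) = -5*(-5 + 81) = -5*76 = -380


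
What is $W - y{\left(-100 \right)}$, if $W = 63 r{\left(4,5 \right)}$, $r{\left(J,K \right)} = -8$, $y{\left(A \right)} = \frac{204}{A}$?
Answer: $- \frac{12549}{25} \approx -501.96$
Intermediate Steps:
$W = -504$ ($W = 63 \left(-8\right) = -504$)
$W - y{\left(-100 \right)} = -504 - \frac{204}{-100} = -504 - 204 \left(- \frac{1}{100}\right) = -504 - - \frac{51}{25} = -504 + \frac{51}{25} = - \frac{12549}{25}$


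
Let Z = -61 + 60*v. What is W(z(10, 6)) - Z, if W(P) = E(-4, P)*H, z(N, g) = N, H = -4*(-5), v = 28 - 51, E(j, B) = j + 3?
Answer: 1421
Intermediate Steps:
E(j, B) = 3 + j
v = -23
H = 20
Z = -1441 (Z = -61 + 60*(-23) = -61 - 1380 = -1441)
W(P) = -20 (W(P) = (3 - 4)*20 = -1*20 = -20)
W(z(10, 6)) - Z = -20 - 1*(-1441) = -20 + 1441 = 1421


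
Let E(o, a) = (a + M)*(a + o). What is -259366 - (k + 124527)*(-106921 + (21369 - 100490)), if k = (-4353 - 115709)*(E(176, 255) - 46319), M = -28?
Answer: -1150712483456104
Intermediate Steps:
E(o, a) = (-28 + a)*(a + o) (E(o, a) = (a - 28)*(a + o) = (-28 + a)*(a + o))
k = -6185354116 (k = (-4353 - 115709)*((255**2 - 28*255 - 28*176 + 255*176) - 46319) = -120062*((65025 - 7140 - 4928 + 44880) - 46319) = -120062*(97837 - 46319) = -120062*51518 = -6185354116)
-259366 - (k + 124527)*(-106921 + (21369 - 100490)) = -259366 - (-6185354116 + 124527)*(-106921 + (21369 - 100490)) = -259366 - (-6185229589)*(-106921 - 79121) = -259366 - (-6185229589)*(-186042) = -259366 - 1*1150712483196738 = -259366 - 1150712483196738 = -1150712483456104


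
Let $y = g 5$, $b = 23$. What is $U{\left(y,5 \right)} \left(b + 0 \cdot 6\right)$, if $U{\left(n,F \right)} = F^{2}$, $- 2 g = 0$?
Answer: $575$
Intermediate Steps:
$g = 0$ ($g = \left(- \frac{1}{2}\right) 0 = 0$)
$y = 0$ ($y = 0 \cdot 5 = 0$)
$U{\left(y,5 \right)} \left(b + 0 \cdot 6\right) = 5^{2} \left(23 + 0 \cdot 6\right) = 25 \left(23 + 0\right) = 25 \cdot 23 = 575$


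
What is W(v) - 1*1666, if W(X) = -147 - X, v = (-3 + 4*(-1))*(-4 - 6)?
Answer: -1883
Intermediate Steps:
v = 70 (v = (-3 - 4)*(-10) = -7*(-10) = 70)
W(v) - 1*1666 = (-147 - 1*70) - 1*1666 = (-147 - 70) - 1666 = -217 - 1666 = -1883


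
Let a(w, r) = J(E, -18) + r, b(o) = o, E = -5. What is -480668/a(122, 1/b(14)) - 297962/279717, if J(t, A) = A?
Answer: 1882239364922/70208967 ≈ 26809.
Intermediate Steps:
a(w, r) = -18 + r
-480668/a(122, 1/b(14)) - 297962/279717 = -480668/(-18 + 1/14) - 297962/279717 = -480668/(-18 + 1/14) - 297962*1/279717 = -480668/(-251/14) - 297962/279717 = -480668*(-14/251) - 297962/279717 = 6729352/251 - 297962/279717 = 1882239364922/70208967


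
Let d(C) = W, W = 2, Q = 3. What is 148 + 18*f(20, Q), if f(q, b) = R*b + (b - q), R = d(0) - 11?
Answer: -644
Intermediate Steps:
d(C) = 2
R = -9 (R = 2 - 11 = -9)
f(q, b) = -q - 8*b (f(q, b) = -9*b + (b - q) = -q - 8*b)
148 + 18*f(20, Q) = 148 + 18*(-1*20 - 8*3) = 148 + 18*(-20 - 24) = 148 + 18*(-44) = 148 - 792 = -644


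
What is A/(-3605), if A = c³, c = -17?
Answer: 4913/3605 ≈ 1.3628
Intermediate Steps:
A = -4913 (A = (-17)³ = -4913)
A/(-3605) = -4913/(-3605) = -4913*(-1/3605) = 4913/3605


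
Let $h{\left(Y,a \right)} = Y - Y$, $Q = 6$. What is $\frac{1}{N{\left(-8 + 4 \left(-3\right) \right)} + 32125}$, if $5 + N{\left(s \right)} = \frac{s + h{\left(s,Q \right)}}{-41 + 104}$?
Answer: $\frac{63}{2023540} \approx 3.1134 \cdot 10^{-5}$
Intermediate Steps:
$h{\left(Y,a \right)} = 0$
$N{\left(s \right)} = -5 + \frac{s}{63}$ ($N{\left(s \right)} = -5 + \frac{s + 0}{-41 + 104} = -5 + \frac{s}{63}$)
$\frac{1}{N{\left(-8 + 4 \left(-3\right) \right)} + 32125} = \frac{1}{\left(-5 + \frac{-8 + 4 \left(-3\right)}{63}\right) + 32125} = \frac{1}{\left(-5 + \frac{-8 - 12}{63}\right) + 32125} = \frac{1}{\left(-5 + \frac{1}{63} \left(-20\right)\right) + 32125} = \frac{1}{\left(-5 - \frac{20}{63}\right) + 32125} = \frac{1}{- \frac{335}{63} + 32125} = \frac{1}{\frac{2023540}{63}} = \frac{63}{2023540}$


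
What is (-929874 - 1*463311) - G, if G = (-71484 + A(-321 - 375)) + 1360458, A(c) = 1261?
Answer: -2683420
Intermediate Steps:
G = 1290235 (G = (-71484 + 1261) + 1360458 = -70223 + 1360458 = 1290235)
(-929874 - 1*463311) - G = (-929874 - 1*463311) - 1*1290235 = (-929874 - 463311) - 1290235 = -1393185 - 1290235 = -2683420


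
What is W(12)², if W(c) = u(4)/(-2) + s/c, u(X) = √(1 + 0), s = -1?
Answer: 49/144 ≈ 0.34028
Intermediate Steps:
u(X) = 1 (u(X) = √1 = 1)
W(c) = -½ - 1/c (W(c) = 1/(-2) - 1/c = 1*(-½) - 1/c = -½ - 1/c)
W(12)² = ((½)*(-2 - 1*12)/12)² = ((½)*(1/12)*(-2 - 12))² = ((½)*(1/12)*(-14))² = (-7/12)² = 49/144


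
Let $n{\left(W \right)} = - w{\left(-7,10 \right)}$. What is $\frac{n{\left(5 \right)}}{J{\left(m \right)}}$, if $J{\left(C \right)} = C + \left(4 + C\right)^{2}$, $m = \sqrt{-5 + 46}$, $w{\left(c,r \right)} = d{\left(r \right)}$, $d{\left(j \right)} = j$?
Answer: $\frac{95}{12} - \frac{5 \sqrt{41}}{4} \approx -0.087239$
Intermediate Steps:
$w{\left(c,r \right)} = r$
$n{\left(W \right)} = -10$ ($n{\left(W \right)} = \left(-1\right) 10 = -10$)
$m = \sqrt{41} \approx 6.4031$
$\frac{n{\left(5 \right)}}{J{\left(m \right)}} = - \frac{10}{\sqrt{41} + \left(4 + \sqrt{41}\right)^{2}}$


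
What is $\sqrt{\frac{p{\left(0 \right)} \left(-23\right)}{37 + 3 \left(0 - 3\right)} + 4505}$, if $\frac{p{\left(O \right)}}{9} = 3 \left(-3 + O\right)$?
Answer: $\frac{\sqrt{896021}}{14} \approx 67.613$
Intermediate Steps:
$p{\left(O \right)} = -81 + 27 O$ ($p{\left(O \right)} = 9 \cdot 3 \left(-3 + O\right) = 9 \left(-9 + 3 O\right) = -81 + 27 O$)
$\sqrt{\frac{p{\left(0 \right)} \left(-23\right)}{37 + 3 \left(0 - 3\right)} + 4505} = \sqrt{\frac{\left(-81 + 27 \cdot 0\right) \left(-23\right)}{37 + 3 \left(0 - 3\right)} + 4505} = \sqrt{\frac{\left(-81 + 0\right) \left(-23\right)}{37 + 3 \left(-3\right)} + 4505} = \sqrt{\frac{\left(-81\right) \left(-23\right)}{37 - 9} + 4505} = \sqrt{\frac{1863}{28} + 4505} = \sqrt{\frac{128003}{28}} = \frac{\sqrt{896021}}{14}$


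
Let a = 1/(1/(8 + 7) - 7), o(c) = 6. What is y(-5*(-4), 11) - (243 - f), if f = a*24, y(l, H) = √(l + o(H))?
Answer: -3204/13 + √26 ≈ -241.36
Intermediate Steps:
a = -15/104 (a = 1/(1/15 - 7) = 1/(-104/15) = -15/104 ≈ -0.14423)
y(l, H) = √(6 + l) (y(l, H) = √(l + 6) = √(6 + l))
f = -45/13 (f = -15/104*24 = -45/13 ≈ -3.4615)
y(-5*(-4), 11) - (243 - f) = √(6 - 5*(-4)) - (243 - 1*(-45/13)) = √(6 + 20) - (243 + 45/13) = √26 - 1*3204/13 = √26 - 3204/13 = -3204/13 + √26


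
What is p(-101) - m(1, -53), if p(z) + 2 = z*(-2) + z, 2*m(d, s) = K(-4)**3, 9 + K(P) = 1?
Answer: 355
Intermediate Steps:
K(P) = -8 (K(P) = -9 + 1 = -8)
m(d, s) = -256 (m(d, s) = (1/2)*(-8)**3 = (1/2)*(-512) = -256)
p(z) = -2 - z (p(z) = -2 + (z*(-2) + z) = -2 + (-2*z + z) = -2 - z)
p(-101) - m(1, -53) = (-2 - 1*(-101)) - 1*(-256) = (-2 + 101) + 256 = 99 + 256 = 355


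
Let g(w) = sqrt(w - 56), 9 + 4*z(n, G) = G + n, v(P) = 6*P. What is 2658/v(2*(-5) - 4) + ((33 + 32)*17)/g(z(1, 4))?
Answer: -443/14 - 1105*I*sqrt(57)/57 ≈ -31.643 - 146.36*I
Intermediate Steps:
z(n, G) = -9/4 + G/4 + n/4 (z(n, G) = -9/4 + (G + n)/4 = -9/4 + (G/4 + n/4) = -9/4 + G/4 + n/4)
g(w) = sqrt(-56 + w)
2658/v(2*(-5) - 4) + ((33 + 32)*17)/g(z(1, 4)) = 2658/((6*(2*(-5) - 4))) + ((33 + 32)*17)/(sqrt(-56 + (-9/4 + (1/4)*4 + (1/4)*1))) = 2658/((6*(-10 - 4))) + (65*17)/(sqrt(-56 + (-9/4 + 1 + 1/4))) = 2658/((6*(-14))) + 1105/(sqrt(-56 - 1)) = 2658/(-84) + 1105/(sqrt(-57)) = 2658*(-1/84) + 1105/((I*sqrt(57))) = -443/14 + 1105*(-I*sqrt(57)/57) = -443/14 - 1105*I*sqrt(57)/57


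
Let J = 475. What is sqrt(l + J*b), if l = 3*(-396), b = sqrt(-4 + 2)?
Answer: sqrt(-1188 + 475*I*sqrt(2)) ≈ 9.4013 + 35.727*I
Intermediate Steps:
b = I*sqrt(2) (b = sqrt(-2) = I*sqrt(2) ≈ 1.4142*I)
l = -1188
sqrt(l + J*b) = sqrt(-1188 + 475*(I*sqrt(2))) = sqrt(-1188 + 475*I*sqrt(2))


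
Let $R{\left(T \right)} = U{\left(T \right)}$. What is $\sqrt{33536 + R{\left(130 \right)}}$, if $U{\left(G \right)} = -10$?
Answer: $\sqrt{33526} \approx 183.1$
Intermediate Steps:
$R{\left(T \right)} = -10$
$\sqrt{33536 + R{\left(130 \right)}} = \sqrt{33536 - 10} = \sqrt{33526}$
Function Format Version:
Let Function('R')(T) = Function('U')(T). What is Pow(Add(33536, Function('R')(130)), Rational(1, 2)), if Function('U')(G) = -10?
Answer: Pow(33526, Rational(1, 2)) ≈ 183.10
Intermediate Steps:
Function('R')(T) = -10
Pow(Add(33536, Function('R')(130)), Rational(1, 2)) = Pow(Add(33536, -10), Rational(1, 2)) = Pow(33526, Rational(1, 2))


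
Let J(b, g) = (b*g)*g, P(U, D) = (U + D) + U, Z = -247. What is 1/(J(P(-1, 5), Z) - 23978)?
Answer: 1/159049 ≈ 6.2874e-6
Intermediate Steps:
P(U, D) = D + 2*U (P(U, D) = (D + U) + U = D + 2*U)
J(b, g) = b*g²
1/(J(P(-1, 5), Z) - 23978) = 1/((5 + 2*(-1))*(-247)² - 23978) = 1/((5 - 2)*61009 - 23978) = 1/(3*61009 - 23978) = 1/(183027 - 23978) = 1/159049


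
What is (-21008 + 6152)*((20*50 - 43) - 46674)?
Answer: 679171752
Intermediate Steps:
(-21008 + 6152)*((20*50 - 43) - 46674) = -14856*((1000 - 43) - 46674) = -14856*(957 - 46674) = -14856*(-45717) = 679171752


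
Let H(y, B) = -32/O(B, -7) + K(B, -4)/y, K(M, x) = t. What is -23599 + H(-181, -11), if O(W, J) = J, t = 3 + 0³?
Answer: -29894162/1267 ≈ -23594.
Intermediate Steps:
t = 3 (t = 3 + 0 = 3)
K(M, x) = 3
H(y, B) = 32/7 + 3/y (H(y, B) = -32/(-7) + 3/y = -32*(-⅐) + 3/y = 32/7 + 3/y)
-23599 + H(-181, -11) = -23599 + (32/7 + 3/(-181)) = -23599 + (32/7 + 3*(-1/181)) = -23599 + (32/7 - 3/181) = -23599 + 5771/1267 = -29894162/1267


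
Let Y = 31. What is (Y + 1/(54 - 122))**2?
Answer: 4439449/4624 ≈ 960.09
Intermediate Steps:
(Y + 1/(54 - 122))**2 = (31 + 1/(54 - 122))**2 = (31 + 1/(-68))**2 = (31 - 1/68)**2 = (2107/68)**2 = 4439449/4624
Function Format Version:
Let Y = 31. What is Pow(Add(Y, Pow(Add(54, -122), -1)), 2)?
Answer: Rational(4439449, 4624) ≈ 960.09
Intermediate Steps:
Pow(Add(Y, Pow(Add(54, -122), -1)), 2) = Pow(Add(31, Pow(Add(54, -122), -1)), 2) = Pow(Add(31, Pow(-68, -1)), 2) = Pow(Add(31, Rational(-1, 68)), 2) = Pow(Rational(2107, 68), 2) = Rational(4439449, 4624)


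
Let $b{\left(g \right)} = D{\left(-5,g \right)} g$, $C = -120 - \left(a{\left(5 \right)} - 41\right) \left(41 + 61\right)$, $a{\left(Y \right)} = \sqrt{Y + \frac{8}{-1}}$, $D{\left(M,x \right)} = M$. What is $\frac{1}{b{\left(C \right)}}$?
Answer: $- \frac{677}{13775880} - \frac{17 i \sqrt{3}}{13775880} \approx -4.9144 \cdot 10^{-5} - 2.1374 \cdot 10^{-6} i$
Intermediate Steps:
$a{\left(Y \right)} = \sqrt{-8 + Y}$ ($a{\left(Y \right)} = \sqrt{Y + 8 \left(-1\right)} = \sqrt{Y - 8} = \sqrt{-8 + Y}$)
$C = 4062 - 102 i \sqrt{3}$ ($C = -120 - \left(\sqrt{-8 + 5} - 41\right) \left(41 + 61\right) = -120 - \left(\sqrt{-3} - 41\right) 102 = -120 - \left(i \sqrt{3} - 41\right) 102 = -120 - \left(-41 + i \sqrt{3}\right) 102 = -120 - \left(-4182 + 102 i \sqrt{3}\right) = -120 + \left(4182 - 102 i \sqrt{3}\right) = 4062 - 102 i \sqrt{3} \approx 4062.0 - 176.67 i$)
$b{\left(g \right)} = - 5 g$
$\frac{1}{b{\left(C \right)}} = \frac{1}{\left(-5\right) \left(4062 - 102 i \sqrt{3}\right)} = \frac{1}{-20310 + 510 i \sqrt{3}}$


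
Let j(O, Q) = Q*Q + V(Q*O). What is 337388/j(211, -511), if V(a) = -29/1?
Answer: 84347/65273 ≈ 1.2922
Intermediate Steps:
V(a) = -29 (V(a) = -29*1 = -29)
j(O, Q) = -29 + Q² (j(O, Q) = Q*Q - 29 = Q² - 29 = -29 + Q²)
337388/j(211, -511) = 337388/(-29 + (-511)²) = 337388/(-29 + 261121) = 337388/261092 = 337388*(1/261092) = 84347/65273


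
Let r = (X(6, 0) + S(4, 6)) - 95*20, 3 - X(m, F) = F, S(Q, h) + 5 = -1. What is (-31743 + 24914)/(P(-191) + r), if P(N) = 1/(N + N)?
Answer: 2608678/726947 ≈ 3.5885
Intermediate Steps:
S(Q, h) = -6 (S(Q, h) = -5 - 1 = -6)
X(m, F) = 3 - F
P(N) = 1/(2*N)
r = -1903 (r = ((3 - 1*0) - 6) - 95*20 = ((3 + 0) - 6) - 1900 = (3 - 6) - 1900 = -3 - 1900 = -1903)
(-31743 + 24914)/(P(-191) + r) = (-31743 + 24914)/((1/2)/(-191) - 1903) = -6829/((1/2)*(-1/191) - 1903) = -6829/(-1/382 - 1903) = -6829/(-726947/382) = -6829*(-382/726947) = 2608678/726947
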